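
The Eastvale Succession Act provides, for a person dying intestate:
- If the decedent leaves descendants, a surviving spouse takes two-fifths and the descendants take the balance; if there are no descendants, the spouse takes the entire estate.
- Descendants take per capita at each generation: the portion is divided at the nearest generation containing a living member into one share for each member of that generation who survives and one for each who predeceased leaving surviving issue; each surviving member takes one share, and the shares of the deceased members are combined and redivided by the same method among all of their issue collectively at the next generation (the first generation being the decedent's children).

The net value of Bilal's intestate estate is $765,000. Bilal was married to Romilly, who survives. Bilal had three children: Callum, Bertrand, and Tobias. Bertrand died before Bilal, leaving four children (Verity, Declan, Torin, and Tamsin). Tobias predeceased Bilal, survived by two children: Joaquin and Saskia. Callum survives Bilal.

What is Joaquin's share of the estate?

Romilly takes two-fifths of $765,000 = $306,000. The remaining $459,000 passes to the descendants.
The descendants' portion ($459,000) is divided at the children's generation into 3 shares of $153,000. Callum takes $153,000. The 2 shares of the deceased (Bertrand and Tobias) are combined into a pool of $306,000.
That pool ($306,000) is divided at the grandchildren's generation equally among Verity, Declan, Torin, Tamsin, Joaquin, and Saskia: $51,000 each.

Joaquin receives $51,000.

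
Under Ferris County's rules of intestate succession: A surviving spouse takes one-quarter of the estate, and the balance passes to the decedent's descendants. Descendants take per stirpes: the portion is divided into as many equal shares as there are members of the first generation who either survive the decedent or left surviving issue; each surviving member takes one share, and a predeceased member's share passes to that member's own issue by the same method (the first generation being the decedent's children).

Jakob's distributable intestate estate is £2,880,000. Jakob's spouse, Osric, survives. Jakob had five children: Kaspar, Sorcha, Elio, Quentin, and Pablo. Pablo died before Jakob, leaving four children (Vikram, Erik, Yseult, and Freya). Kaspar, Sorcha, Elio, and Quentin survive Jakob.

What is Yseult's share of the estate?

Osric takes one-quarter of £2,880,000 = £720,000. The remaining £2,160,000 passes to the descendants.
The descendants' portion (£2,160,000) is divided into 5 shares of £432,000: Kaspar, Sorcha, Elio, and Quentin each take £432,000; Pablo's £432,000 share passes to Pablo's issue.
Pablo's share (£432,000) is divided into 4 shares of £108,000: Vikram, Erik, Yseult, and Freya each take £108,000.

Yseult receives £108,000.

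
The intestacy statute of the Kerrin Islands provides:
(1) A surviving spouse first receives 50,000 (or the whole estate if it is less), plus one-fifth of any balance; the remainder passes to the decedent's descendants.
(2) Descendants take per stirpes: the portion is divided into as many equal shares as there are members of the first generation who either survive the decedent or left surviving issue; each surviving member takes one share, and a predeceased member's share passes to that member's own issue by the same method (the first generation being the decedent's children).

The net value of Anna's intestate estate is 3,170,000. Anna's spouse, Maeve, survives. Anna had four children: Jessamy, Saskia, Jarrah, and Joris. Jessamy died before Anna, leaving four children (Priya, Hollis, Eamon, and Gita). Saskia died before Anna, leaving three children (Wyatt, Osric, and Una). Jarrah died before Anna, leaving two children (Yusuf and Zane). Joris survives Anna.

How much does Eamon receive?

Eamon receives 156,000.

Maeve first takes 50,000, leaving a balance of 3,120,000. Maeve then takes one-fifth of the balance (624,000), for a total of 674,000. The remaining 2,496,000 passes to the descendants.
The descendants' portion (2,496,000) is divided into 4 shares of 624,000: Joris takes 624,000; Jessamy's 624,000 share passes to Jessamy's issue; Saskia's 624,000 share passes to Saskia's issue; Jarrah's 624,000 share passes to Jarrah's issue.
Jessamy's share (624,000) is divided into 4 shares of 156,000: Priya, Hollis, Eamon, and Gita each take 156,000.
Saskia's share (624,000) is divided into 3 shares of 208,000: Wyatt, Osric, and Una each take 208,000.
Jarrah's share (624,000) is divided into 2 shares of 312,000: Yusuf and Zane each take 312,000.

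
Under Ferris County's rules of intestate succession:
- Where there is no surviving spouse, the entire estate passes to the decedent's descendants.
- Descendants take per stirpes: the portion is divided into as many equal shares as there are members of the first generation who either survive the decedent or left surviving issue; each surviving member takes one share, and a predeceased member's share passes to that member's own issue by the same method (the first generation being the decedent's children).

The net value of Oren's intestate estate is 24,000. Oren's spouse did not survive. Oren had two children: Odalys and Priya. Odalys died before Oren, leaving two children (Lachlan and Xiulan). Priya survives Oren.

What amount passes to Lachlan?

Lachlan receives 6,000.

The entire 24,000 passes to the descendants.
That amount (24,000) is divided into 2 shares of 12,000: Priya takes 12,000; Odalys's 12,000 share passes to Odalys's issue.
Odalys's share (12,000) is divided into 2 shares of 6,000: Lachlan and Xiulan each take 6,000.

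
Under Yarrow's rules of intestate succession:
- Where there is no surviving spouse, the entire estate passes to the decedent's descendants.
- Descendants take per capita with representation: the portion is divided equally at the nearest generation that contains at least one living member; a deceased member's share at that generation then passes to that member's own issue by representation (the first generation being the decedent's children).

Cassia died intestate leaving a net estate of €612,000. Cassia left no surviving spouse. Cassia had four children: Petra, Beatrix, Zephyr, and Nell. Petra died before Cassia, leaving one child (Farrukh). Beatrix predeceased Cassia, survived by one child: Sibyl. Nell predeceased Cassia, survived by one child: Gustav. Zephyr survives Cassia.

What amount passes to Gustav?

The entire €612,000 passes to the descendants.
That amount (€612,000) is divided into 4 shares of €153,000: Zephyr takes €153,000; Petra's €153,000 share passes to Petra's issue; Beatrix's €153,000 share passes to Beatrix's issue; Nell's €153,000 share passes to Nell's issue.
Petra's share (€153,000) passes entirely to Farrukh.
Beatrix's share (€153,000) passes entirely to Sibyl.
Nell's share (€153,000) passes entirely to Gustav.

Gustav receives €153,000.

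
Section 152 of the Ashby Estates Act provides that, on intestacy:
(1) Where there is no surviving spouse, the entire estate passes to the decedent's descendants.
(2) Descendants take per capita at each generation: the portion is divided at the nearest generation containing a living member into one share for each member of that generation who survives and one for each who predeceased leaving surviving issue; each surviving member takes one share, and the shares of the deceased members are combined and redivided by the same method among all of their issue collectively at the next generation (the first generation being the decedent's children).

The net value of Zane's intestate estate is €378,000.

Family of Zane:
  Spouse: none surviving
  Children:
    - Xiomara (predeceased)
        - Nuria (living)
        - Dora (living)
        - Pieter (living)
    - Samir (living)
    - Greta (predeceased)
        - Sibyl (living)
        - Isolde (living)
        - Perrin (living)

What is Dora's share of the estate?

The entire €378,000 passes to the descendants.
That amount (€378,000) is divided at the children's generation into 3 shares of €126,000. Samir takes €126,000. The 2 shares of the deceased (Xiomara and Greta) are combined into a pool of €252,000.
That pool (€252,000) is divided at the grandchildren's generation equally among Nuria, Dora, Pieter, Sibyl, Isolde, and Perrin: €42,000 each.

Dora receives €42,000.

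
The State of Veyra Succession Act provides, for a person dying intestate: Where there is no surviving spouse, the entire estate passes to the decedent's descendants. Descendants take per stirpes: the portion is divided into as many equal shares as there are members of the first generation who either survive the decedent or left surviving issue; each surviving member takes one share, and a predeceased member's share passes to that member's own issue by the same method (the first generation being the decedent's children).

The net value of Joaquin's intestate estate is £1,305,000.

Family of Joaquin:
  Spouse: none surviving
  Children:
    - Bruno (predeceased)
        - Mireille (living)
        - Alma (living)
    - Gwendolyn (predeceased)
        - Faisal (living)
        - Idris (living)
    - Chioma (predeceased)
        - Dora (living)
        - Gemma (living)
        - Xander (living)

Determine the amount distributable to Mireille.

Mireille receives £217,500.

The entire £1,305,000 passes to the descendants.
That amount (£1,305,000) is divided into 3 shares of £435,000: Bruno's £435,000 share passes to Bruno's issue; Gwendolyn's £435,000 share passes to Gwendolyn's issue; Chioma's £435,000 share passes to Chioma's issue.
Bruno's share (£435,000) is divided into 2 shares of £217,500: Mireille and Alma each take £217,500.
Gwendolyn's share (£435,000) is divided into 2 shares of £217,500: Faisal and Idris each take £217,500.
Chioma's share (£435,000) is divided into 3 shares of £145,000: Dora, Gemma, and Xander each take £145,000.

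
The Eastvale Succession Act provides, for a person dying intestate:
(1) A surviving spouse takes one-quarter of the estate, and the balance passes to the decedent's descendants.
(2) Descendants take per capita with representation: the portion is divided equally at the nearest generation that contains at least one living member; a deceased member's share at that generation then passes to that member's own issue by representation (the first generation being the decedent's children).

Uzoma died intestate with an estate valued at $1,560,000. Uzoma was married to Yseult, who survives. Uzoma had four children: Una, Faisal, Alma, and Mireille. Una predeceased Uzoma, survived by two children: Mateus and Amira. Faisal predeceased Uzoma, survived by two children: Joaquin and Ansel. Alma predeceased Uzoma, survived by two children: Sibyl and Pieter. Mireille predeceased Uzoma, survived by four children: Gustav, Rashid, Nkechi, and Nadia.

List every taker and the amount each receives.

Yseult takes one-quarter of $1,560,000 = $390,000. The remaining $1,170,000 passes to the descendants.
No child survives, so the initial division is made at the grandchildren's generation.
The descendants' portion ($1,170,000) is divided into 10 shares of $117,000: Mateus, Amira, Joaquin, Ansel, Sibyl, Pieter, Gustav, Rashid, Nkechi, and Nadia each take $117,000.

Yseult: $390,000; Mateus: $117,000; Amira: $117,000; Joaquin: $117,000; Ansel: $117,000; Sibyl: $117,000; Pieter: $117,000; Gustav: $117,000; Rashid: $117,000; Nkechi: $117,000; Nadia: $117,000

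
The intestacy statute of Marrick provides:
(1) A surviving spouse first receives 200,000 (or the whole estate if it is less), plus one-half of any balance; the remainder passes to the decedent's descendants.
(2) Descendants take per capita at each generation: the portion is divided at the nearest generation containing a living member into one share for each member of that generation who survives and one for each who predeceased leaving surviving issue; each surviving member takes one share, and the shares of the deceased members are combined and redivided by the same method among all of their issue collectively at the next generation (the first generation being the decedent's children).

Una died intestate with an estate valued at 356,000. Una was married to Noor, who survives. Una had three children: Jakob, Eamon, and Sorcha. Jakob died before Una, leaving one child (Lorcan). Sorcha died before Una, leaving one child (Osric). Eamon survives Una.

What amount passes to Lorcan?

Noor first takes 200,000, leaving a balance of 156,000. Noor then takes one-half of the balance (78,000), for a total of 278,000. The remaining 78,000 passes to the descendants.
The descendants' portion (78,000) is divided at the children's generation into 3 shares of 26,000. Eamon takes 26,000. The 2 shares of the deceased (Jakob and Sorcha) are combined into a pool of 52,000.
That pool (52,000) is divided at the grandchildren's generation equally among Lorcan and Osric: 26,000 each.

Lorcan receives 26,000.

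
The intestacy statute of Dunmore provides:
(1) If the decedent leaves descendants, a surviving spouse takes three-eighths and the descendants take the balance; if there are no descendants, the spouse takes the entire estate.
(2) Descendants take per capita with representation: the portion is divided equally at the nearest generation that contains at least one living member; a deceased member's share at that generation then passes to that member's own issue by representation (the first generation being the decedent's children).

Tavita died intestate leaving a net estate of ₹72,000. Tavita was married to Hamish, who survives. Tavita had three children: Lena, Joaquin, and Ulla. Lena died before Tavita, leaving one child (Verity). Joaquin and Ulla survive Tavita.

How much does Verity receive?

Verity receives ₹15,000.

Hamish takes three-eighths of ₹72,000 = ₹27,000. The remaining ₹45,000 passes to the descendants.
The descendants' portion (₹45,000) is divided into 3 shares of ₹15,000: Joaquin and Ulla each take ₹15,000; Lena's ₹15,000 share passes to Lena's issue.
Lena's share (₹15,000) passes entirely to Verity.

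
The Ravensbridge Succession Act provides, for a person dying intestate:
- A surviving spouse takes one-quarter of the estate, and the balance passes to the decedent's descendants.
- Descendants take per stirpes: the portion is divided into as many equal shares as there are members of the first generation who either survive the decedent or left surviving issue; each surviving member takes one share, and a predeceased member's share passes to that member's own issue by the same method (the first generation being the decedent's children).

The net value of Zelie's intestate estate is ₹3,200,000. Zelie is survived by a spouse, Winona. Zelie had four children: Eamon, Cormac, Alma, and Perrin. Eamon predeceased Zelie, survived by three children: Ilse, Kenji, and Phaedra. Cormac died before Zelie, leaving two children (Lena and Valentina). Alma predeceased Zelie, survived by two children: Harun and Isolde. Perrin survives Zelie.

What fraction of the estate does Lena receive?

Winona takes one-quarter of ₹3,200,000 = ₹800,000. The remaining ₹2,400,000 passes to the descendants.
The descendants' portion (₹2,400,000) is divided into 4 shares of ₹600,000: Perrin takes ₹600,000; Eamon's ₹600,000 share passes to Eamon's issue; Cormac's ₹600,000 share passes to Cormac's issue; Alma's ₹600,000 share passes to Alma's issue.
Eamon's share (₹600,000) is divided into 3 shares of ₹200,000: Ilse, Kenji, and Phaedra each take ₹200,000.
Cormac's share (₹600,000) is divided into 2 shares of ₹300,000: Lena and Valentina each take ₹300,000.
Alma's share (₹600,000) is divided into 2 shares of ₹300,000: Harun and Isolde each take ₹300,000.

Lena receives 3/32 of the estate.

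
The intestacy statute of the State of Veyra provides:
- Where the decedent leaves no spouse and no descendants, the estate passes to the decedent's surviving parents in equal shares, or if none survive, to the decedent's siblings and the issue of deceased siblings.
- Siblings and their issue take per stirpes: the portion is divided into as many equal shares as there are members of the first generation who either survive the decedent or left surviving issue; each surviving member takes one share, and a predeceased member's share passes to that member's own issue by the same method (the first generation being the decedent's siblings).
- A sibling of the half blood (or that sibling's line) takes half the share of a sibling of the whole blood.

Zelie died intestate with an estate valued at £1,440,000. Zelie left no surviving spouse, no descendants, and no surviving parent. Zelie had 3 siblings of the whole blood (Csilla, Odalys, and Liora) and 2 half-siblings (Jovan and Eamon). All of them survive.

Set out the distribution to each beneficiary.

The entire £1,440,000 passes to the siblings and their issue.
Counting each half-blood sibling's line as half a unit, there are 4 units in £1,440,000, so one unit is £360,000. Whole-blood lines (Csilla, Odalys, and Liora) take £360,000 each; half-blood lines (Jovan and Eamon) take £180,000 each.

Csilla: £360,000; Jovan: £180,000; Odalys: £360,000; Eamon: £180,000; Liora: £360,000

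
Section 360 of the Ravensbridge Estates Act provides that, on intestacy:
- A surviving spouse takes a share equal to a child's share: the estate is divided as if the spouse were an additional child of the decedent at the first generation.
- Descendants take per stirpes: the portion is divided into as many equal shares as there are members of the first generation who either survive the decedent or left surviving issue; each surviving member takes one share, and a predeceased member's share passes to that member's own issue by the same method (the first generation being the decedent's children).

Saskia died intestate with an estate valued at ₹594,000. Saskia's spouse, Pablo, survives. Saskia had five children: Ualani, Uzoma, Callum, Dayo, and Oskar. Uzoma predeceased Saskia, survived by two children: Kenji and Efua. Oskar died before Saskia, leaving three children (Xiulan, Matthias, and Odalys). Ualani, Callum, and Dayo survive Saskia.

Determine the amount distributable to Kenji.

The spouse counts as an additional share at the children's level, so there are 6 primary shares of ₹99,000. Pablo takes one such share (₹99,000).
The children's combined portion (₹495,000) is divided into 5 shares of ₹99,000: Ualani, Callum, and Dayo each take ₹99,000; Uzoma's ₹99,000 share passes to Uzoma's issue; Oskar's ₹99,000 share passes to Oskar's issue.
Uzoma's share (₹99,000) is divided into 2 shares of ₹49,500: Kenji and Efua each take ₹49,500.
Oskar's share (₹99,000) is divided into 3 shares of ₹33,000: Xiulan, Matthias, and Odalys each take ₹33,000.

Kenji receives ₹49,500.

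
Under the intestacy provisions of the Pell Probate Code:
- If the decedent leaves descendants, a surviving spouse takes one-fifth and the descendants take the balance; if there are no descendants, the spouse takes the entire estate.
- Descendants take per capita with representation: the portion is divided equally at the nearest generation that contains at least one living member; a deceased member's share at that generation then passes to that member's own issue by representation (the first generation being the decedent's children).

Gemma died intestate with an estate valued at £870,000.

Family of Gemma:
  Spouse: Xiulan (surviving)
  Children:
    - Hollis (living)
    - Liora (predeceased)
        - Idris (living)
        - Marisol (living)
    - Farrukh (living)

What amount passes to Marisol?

Xiulan takes one-fifth of £870,000 = £174,000. The remaining £696,000 passes to the descendants.
The descendants' portion (£696,000) is divided into 3 shares of £232,000: Hollis and Farrukh each take £232,000; Liora's £232,000 share passes to Liora's issue.
Liora's share (£232,000) is divided into 2 shares of £116,000: Idris and Marisol each take £116,000.

Marisol receives £116,000.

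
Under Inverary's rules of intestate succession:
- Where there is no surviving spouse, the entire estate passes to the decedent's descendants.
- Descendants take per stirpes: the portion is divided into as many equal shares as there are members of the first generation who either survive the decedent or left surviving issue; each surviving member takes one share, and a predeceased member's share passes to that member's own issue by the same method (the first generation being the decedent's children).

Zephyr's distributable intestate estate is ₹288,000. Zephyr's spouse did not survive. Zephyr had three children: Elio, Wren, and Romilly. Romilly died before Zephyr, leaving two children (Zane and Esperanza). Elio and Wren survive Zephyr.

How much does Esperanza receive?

Esperanza receives ₹48,000.

The entire ₹288,000 passes to the descendants.
That amount (₹288,000) is divided into 3 shares of ₹96,000: Elio and Wren each take ₹96,000; Romilly's ₹96,000 share passes to Romilly's issue.
Romilly's share (₹96,000) is divided into 2 shares of ₹48,000: Zane and Esperanza each take ₹48,000.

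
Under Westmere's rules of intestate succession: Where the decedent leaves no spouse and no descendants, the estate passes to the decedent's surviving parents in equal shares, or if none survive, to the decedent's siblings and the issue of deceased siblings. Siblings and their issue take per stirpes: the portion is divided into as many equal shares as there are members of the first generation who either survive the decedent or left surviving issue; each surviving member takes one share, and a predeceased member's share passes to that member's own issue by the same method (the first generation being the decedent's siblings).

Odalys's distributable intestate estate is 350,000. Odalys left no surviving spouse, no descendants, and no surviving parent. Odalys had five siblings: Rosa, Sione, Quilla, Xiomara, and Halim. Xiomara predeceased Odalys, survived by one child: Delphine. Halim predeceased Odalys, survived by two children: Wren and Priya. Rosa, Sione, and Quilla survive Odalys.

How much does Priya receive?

Priya receives 35,000.

The entire 350,000 passes to the siblings and their issue.
That amount (350,000) is divided into 5 shares of 70,000: Rosa, Sione, and Quilla each take 70,000; Xiomara's 70,000 share passes to Xiomara's issue; Halim's 70,000 share passes to Halim's issue.
Xiomara's share (70,000) passes entirely to Delphine.
Halim's share (70,000) is divided into 2 shares of 35,000: Wren and Priya each take 35,000.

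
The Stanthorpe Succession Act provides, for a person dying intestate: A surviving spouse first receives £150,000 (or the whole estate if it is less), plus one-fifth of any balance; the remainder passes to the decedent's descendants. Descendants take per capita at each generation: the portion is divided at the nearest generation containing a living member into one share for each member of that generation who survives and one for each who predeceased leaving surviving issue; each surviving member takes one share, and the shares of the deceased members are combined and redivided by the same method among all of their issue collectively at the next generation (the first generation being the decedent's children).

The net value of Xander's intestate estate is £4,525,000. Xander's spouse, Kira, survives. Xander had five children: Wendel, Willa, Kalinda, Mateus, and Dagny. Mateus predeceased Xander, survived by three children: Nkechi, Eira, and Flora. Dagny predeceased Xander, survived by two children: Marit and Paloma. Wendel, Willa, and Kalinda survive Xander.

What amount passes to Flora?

Flora receives £280,000.

Kira first takes £150,000, leaving a balance of £4,375,000. Kira then takes one-fifth of the balance (£875,000), for a total of £1,025,000. The remaining £3,500,000 passes to the descendants.
The descendants' portion (£3,500,000) is divided at the children's generation into 5 shares of £700,000. Wendel, Willa, and Kalinda each take £700,000. The 2 shares of the deceased (Mateus and Dagny) are combined into a pool of £1,400,000.
That pool (£1,400,000) is divided at the grandchildren's generation equally among Nkechi, Eira, Flora, Marit, and Paloma: £280,000 each.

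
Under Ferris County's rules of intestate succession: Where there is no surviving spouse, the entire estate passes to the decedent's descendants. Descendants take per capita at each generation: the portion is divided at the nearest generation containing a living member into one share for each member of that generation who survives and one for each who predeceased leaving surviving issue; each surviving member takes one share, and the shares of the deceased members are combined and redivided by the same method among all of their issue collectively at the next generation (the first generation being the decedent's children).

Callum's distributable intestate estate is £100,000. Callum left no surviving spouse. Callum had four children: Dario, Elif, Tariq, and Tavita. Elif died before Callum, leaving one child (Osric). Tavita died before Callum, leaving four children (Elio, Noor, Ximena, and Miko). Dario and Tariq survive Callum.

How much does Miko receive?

The entire £100,000 passes to the descendants.
That amount (£100,000) is divided at the children's generation into 4 shares of £25,000. Dario and Tariq each take £25,000. The 2 shares of the deceased (Elif and Tavita) are combined into a pool of £50,000.
That pool (£50,000) is divided at the grandchildren's generation equally among Osric, Elio, Noor, Ximena, and Miko: £10,000 each.

Miko receives £10,000.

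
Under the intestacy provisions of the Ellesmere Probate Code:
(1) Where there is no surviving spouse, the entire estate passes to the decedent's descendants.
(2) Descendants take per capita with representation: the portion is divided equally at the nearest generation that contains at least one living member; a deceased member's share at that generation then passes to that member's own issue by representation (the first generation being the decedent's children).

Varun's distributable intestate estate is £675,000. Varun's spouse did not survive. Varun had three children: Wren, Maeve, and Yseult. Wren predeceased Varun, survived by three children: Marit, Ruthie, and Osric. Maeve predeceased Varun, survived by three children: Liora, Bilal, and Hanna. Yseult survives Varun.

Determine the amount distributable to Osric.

The entire £675,000 passes to the descendants.
That amount (£675,000) is divided into 3 shares of £225,000: Yseult takes £225,000; Wren's £225,000 share passes to Wren's issue; Maeve's £225,000 share passes to Maeve's issue.
Wren's share (£225,000) is divided into 3 shares of £75,000: Marit, Ruthie, and Osric each take £75,000.
Maeve's share (£225,000) is divided into 3 shares of £75,000: Liora, Bilal, and Hanna each take £75,000.

Osric receives £75,000.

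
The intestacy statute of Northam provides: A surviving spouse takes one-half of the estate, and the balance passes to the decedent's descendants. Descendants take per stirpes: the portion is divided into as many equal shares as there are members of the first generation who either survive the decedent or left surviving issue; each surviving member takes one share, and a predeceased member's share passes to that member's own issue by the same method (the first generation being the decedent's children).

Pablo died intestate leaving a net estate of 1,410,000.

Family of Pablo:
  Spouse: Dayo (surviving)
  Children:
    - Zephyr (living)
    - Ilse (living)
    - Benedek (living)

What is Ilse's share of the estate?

Ilse receives 235,000.

Dayo takes one-half of 1,410,000 = 705,000. The remaining 705,000 passes to the descendants.
The descendants' portion (705,000) is divided into 3 shares of 235,000: Zephyr, Ilse, and Benedek each take 235,000.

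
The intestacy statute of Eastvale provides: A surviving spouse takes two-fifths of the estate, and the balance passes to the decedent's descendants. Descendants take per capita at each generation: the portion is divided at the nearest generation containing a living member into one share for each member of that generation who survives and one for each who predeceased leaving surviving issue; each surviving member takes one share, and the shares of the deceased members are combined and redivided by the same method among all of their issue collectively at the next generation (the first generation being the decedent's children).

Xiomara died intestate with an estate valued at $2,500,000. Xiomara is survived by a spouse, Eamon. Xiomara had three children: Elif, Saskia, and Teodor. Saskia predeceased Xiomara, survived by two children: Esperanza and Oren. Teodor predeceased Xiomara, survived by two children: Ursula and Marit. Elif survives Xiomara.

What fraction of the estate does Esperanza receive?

Eamon takes two-fifths of $2,500,000 = $1,000,000. The remaining $1,500,000 passes to the descendants.
The descendants' portion ($1,500,000) is divided at the children's generation into 3 shares of $500,000. Elif takes $500,000. The 2 shares of the deceased (Saskia and Teodor) are combined into a pool of $1,000,000.
That pool ($1,000,000) is divided at the grandchildren's generation equally among Esperanza, Oren, Ursula, and Marit: $250,000 each.

Esperanza receives 1/10 of the estate.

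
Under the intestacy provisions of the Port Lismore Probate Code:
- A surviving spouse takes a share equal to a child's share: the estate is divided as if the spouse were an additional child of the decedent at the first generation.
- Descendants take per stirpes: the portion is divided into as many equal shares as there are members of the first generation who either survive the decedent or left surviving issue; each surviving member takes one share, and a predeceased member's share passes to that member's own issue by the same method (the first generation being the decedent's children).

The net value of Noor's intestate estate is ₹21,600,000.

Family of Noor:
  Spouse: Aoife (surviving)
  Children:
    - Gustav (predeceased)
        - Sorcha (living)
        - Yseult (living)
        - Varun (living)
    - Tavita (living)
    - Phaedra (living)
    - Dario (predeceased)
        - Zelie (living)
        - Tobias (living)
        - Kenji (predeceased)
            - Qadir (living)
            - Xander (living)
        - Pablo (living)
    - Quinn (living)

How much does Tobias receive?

Tobias receives ₹900,000.

The spouse counts as an additional share at the children's level, so there are 6 primary shares of ₹3,600,000. Aoife takes one such share (₹3,600,000).
The children's combined portion (₹18,000,000) is divided into 5 shares of ₹3,600,000: Tavita, Phaedra, and Quinn each take ₹3,600,000; Gustav's ₹3,600,000 share passes to Gustav's issue; Dario's ₹3,600,000 share passes to Dario's issue.
Gustav's share (₹3,600,000) is divided into 3 shares of ₹1,200,000: Sorcha, Yseult, and Varun each take ₹1,200,000.
Dario's share (₹3,600,000) is divided into 4 shares of ₹900,000: Zelie, Tobias, and Pablo each take ₹900,000; Kenji's ₹900,000 share passes to Kenji's issue.
Kenji's share (₹900,000) is divided into 2 shares of ₹450,000: Qadir and Xander each take ₹450,000.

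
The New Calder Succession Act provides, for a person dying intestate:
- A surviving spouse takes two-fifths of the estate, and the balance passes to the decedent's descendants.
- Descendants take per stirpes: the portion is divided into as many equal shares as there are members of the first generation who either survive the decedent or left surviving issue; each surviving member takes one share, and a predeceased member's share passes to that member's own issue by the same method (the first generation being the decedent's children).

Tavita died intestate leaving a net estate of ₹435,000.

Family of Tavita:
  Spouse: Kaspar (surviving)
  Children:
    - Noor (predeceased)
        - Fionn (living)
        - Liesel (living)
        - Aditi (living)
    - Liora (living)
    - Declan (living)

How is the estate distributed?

Kaspar takes two-fifths of ₹435,000 = ₹174,000. The remaining ₹261,000 passes to the descendants.
The descendants' portion (₹261,000) is divided into 3 shares of ₹87,000: Liora and Declan each take ₹87,000; Noor's ₹87,000 share passes to Noor's issue.
Noor's share (₹87,000) is divided into 3 shares of ₹29,000: Fionn, Liesel, and Aditi each take ₹29,000.

Kaspar: ₹174,000; Fionn: ₹29,000; Liesel: ₹29,000; Aditi: ₹29,000; Liora: ₹87,000; Declan: ₹87,000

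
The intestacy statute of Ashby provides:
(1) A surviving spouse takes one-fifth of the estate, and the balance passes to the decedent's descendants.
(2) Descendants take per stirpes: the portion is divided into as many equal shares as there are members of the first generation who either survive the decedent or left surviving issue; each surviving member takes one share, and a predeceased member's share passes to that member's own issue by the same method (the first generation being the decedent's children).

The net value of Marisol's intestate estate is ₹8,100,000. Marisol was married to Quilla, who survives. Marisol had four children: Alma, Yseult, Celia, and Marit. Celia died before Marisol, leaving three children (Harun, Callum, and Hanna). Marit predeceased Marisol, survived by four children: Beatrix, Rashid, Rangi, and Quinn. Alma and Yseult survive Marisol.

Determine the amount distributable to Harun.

Harun receives ₹540,000.

Quilla takes one-fifth of ₹8,100,000 = ₹1,620,000. The remaining ₹6,480,000 passes to the descendants.
The descendants' portion (₹6,480,000) is divided into 4 shares of ₹1,620,000: Alma and Yseult each take ₹1,620,000; Celia's ₹1,620,000 share passes to Celia's issue; Marit's ₹1,620,000 share passes to Marit's issue.
Celia's share (₹1,620,000) is divided into 3 shares of ₹540,000: Harun, Callum, and Hanna each take ₹540,000.
Marit's share (₹1,620,000) is divided into 4 shares of ₹405,000: Beatrix, Rashid, Rangi, and Quinn each take ₹405,000.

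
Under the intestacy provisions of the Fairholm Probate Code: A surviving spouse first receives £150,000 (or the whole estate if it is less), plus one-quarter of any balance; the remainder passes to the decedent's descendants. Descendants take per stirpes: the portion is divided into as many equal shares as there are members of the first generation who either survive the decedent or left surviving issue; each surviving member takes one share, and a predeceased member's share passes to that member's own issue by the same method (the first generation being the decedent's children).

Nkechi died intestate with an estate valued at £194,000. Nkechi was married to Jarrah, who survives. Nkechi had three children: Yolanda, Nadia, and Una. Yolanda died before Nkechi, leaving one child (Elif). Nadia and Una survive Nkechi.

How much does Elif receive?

Elif receives £11,000.

Jarrah first takes £150,000, leaving a balance of £44,000. Jarrah then takes one-quarter of the balance (£11,000), for a total of £161,000. The remaining £33,000 passes to the descendants.
The descendants' portion (£33,000) is divided into 3 shares of £11,000: Nadia and Una each take £11,000; Yolanda's £11,000 share passes to Yolanda's issue.
Yolanda's share (£11,000) passes entirely to Elif.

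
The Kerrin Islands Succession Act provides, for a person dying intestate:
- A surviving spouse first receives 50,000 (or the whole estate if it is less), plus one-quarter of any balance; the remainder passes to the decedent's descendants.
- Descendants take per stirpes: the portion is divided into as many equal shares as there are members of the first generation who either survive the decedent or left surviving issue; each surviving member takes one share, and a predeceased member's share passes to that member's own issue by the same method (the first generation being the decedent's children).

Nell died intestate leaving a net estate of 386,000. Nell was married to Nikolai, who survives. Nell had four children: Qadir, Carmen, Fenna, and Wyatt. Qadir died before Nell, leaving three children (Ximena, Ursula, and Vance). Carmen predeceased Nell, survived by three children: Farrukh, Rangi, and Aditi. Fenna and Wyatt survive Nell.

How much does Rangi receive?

Nikolai first takes 50,000, leaving a balance of 336,000. Nikolai then takes one-quarter of the balance (84,000), for a total of 134,000. The remaining 252,000 passes to the descendants.
The descendants' portion (252,000) is divided into 4 shares of 63,000: Fenna and Wyatt each take 63,000; Qadir's 63,000 share passes to Qadir's issue; Carmen's 63,000 share passes to Carmen's issue.
Qadir's share (63,000) is divided into 3 shares of 21,000: Ximena, Ursula, and Vance each take 21,000.
Carmen's share (63,000) is divided into 3 shares of 21,000: Farrukh, Rangi, and Aditi each take 21,000.

Rangi receives 21,000.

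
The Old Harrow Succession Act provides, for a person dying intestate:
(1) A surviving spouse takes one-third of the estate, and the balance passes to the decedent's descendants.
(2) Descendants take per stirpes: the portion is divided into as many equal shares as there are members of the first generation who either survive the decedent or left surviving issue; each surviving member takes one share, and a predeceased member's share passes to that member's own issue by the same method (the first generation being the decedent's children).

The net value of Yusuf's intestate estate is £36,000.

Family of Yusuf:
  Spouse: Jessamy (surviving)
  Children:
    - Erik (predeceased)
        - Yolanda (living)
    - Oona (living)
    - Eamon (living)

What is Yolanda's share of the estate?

Yolanda receives £8,000.

Jessamy takes one-third of £36,000 = £12,000. The remaining £24,000 passes to the descendants.
The descendants' portion (£24,000) is divided into 3 shares of £8,000: Oona and Eamon each take £8,000; Erik's £8,000 share passes to Erik's issue.
Erik's share (£8,000) passes entirely to Yolanda.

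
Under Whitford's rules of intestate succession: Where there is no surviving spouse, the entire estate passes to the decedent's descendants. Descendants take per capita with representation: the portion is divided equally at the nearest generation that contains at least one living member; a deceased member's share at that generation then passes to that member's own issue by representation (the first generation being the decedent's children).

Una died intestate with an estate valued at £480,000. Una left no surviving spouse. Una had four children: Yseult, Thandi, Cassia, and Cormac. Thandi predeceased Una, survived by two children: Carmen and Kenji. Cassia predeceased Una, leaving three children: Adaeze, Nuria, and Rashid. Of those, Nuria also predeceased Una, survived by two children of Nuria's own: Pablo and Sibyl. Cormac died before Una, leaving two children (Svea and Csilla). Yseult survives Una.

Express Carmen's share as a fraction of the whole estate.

Carmen receives 1/8 of the estate.

The entire £480,000 passes to the descendants.
That amount (£480,000) is divided into 4 shares of £120,000: Yseult takes £120,000; Thandi's £120,000 share passes to Thandi's issue; Cassia's £120,000 share passes to Cassia's issue; Cormac's £120,000 share passes to Cormac's issue.
Thandi's share (£120,000) is divided into 2 shares of £60,000: Carmen and Kenji each take £60,000.
Cassia's share (£120,000) is divided into 3 shares of £40,000: Adaeze and Rashid each take £40,000; Nuria's £40,000 share passes to Nuria's issue.
Nuria's share (£40,000) is divided into 2 shares of £20,000: Pablo and Sibyl each take £20,000.
Cormac's share (£120,000) is divided into 2 shares of £60,000: Svea and Csilla each take £60,000.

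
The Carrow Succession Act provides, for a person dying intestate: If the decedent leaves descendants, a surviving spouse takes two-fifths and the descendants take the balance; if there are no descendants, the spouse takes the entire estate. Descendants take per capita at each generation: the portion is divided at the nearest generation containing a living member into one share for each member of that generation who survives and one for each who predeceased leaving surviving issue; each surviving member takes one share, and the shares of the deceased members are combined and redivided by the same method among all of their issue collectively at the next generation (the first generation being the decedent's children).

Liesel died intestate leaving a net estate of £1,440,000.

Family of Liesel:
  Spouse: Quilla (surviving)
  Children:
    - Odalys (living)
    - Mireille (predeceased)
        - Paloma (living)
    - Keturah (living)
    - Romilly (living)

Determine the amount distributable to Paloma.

Quilla takes two-fifths of £1,440,000 = £576,000. The remaining £864,000 passes to the descendants.
The descendants' portion (£864,000) is divided at the children's generation into 4 shares of £216,000. Odalys, Keturah, and Romilly each take £216,000. The remaining share for the deceased Mireille (£216,000) is carried to the next generation.
That pool (£216,000) passes entirely to Paloma, the sole taker at the grandchildren's generation.

Paloma receives £216,000.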